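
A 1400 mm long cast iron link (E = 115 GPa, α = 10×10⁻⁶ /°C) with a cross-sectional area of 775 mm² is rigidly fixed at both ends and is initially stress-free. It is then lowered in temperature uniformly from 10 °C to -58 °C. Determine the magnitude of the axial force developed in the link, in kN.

Full restraint means ε = 0, so the stress is σ = EαΔT = 115×10³ × 10×10⁻⁶ × 68 = 78.2 MPa.
Then P = σA = 78.2 × 775 mm² = 60.6 kN, tensile.

P ≈ 60.6 kN (tensile)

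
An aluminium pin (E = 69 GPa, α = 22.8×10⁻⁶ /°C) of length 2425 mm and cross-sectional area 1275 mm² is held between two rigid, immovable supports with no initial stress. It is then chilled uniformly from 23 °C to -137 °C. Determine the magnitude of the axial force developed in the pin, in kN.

Full restraint means ε = 0, so the stress is σ = EαΔT = 69×10³ × 22.8×10⁻⁶ × 160 = 251.7 MPa.
Axial force P = σA = 251.7 × 1275 = 320900 N = 320.9 kN, tensile.

P ≈ 321 kN (tensile)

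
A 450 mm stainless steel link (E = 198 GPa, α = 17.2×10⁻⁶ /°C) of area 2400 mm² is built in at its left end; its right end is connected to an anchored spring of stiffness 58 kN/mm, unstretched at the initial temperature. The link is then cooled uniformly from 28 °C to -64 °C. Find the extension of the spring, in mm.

If the spring were absent the link would shorten by αΔT L = 17.2×10⁻⁶ × 92 × 450 = 0.7121 mm.
Let P be the tensile force in the spring. The link extends elastically by PL/(AE) and the spring stretches by P/k; together these equal δ_free.
P [ L/(AE) + 1/k ] = δ_free → P [ 450/(2400×198×10³) + 1/(58×10³) ] = 0.7121.
P = 0.7121 / 1.819×10⁻⁵ = 39150 N.
Spring extension = P/k = 39150/(58×10³) = 0.675 mm.

δ ≈ 0.675 mm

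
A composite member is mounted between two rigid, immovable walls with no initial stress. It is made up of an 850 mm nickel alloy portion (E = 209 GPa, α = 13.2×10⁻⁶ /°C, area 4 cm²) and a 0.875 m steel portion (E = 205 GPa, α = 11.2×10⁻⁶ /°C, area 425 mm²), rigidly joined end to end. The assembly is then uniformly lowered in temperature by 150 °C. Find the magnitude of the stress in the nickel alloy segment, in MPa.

If the supports were absent, the total length change would be Σ αᵢΔT Lᵢ = 13.2×10⁻⁶×150×850 + 11.2×10⁻⁶×150×875 = 3.153 mm.
The rigid supports impose zero overall length change; the single axial force P common to all segments must satisfy P Σ Lᵢ/(AᵢEᵢ) = δ_free.
Σ Lᵢ/(AᵢEᵢ) = 850/(400×209×10³) + 875/(425×205×10³) = 2.021×10⁻⁵ mm/N.
P = 3.153 / 2.021×10⁻⁵ = 156000 N = 156 kN, tensile.
σ_{nickel alloy} = P / A = 156000 / 400 = 390 MPa.

σ ≈ 390 MPa (tensile)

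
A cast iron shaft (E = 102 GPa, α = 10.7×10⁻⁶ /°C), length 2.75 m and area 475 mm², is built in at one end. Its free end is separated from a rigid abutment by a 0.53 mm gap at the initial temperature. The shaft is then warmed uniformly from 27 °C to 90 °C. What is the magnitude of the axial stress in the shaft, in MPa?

Unrestrained expansion: δ_free = αΔT L = 10.7×10⁻⁶ × 63 × 2750 = 1.854 mm.
This exceeds the 0.53 mm gap, so the wall pushes back. The portion of expansion that must be recovered elastically is δ_free − gap = 1.854 − 0.53 = 1.324 mm.
Compatibility: PL/(AE) = 1.324 mm, so σ = P/A = E × (1.324/2750) = 49.1 MPa.

σ ≈ 49.1 MPa (compressive)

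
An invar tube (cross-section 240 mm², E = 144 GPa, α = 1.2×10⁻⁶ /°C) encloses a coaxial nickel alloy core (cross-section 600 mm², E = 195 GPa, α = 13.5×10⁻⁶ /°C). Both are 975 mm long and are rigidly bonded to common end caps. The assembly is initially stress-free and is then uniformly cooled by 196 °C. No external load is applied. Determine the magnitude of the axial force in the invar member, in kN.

The nickel alloy has the larger α, so on cooling it would change length more than the invar if both were free. The rigid plates force a common final length, so the nickel alloy is put into tension and the invar into compression, with equal and opposite forces P (no external load).
Compatibility of the two members (thermal + elastic change equal): (α₁ − α₂)ΔT = P·[1/(A₁E₁) + 1/(A₂E₂)].
|α₁ − α₂|·ΔT = 12.3×10⁻⁶ × 196 = 0.002411.
1/(A₁E₁) + 1/(A₂E₂) = 1/(240×144×10³) + 1/(600×195×10³) = 3.748×10⁻⁸ N⁻¹.
P = 0.002411 / 3.748×10⁻⁸ = 64320 N = 64.32 kN.

P ≈ 64.3 kN (compressive in the invar)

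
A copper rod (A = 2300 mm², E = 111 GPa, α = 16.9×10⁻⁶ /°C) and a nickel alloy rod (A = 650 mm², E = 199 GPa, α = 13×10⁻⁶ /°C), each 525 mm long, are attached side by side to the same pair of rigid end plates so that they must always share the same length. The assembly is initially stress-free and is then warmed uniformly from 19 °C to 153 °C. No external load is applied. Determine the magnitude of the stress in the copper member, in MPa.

σ ≈ 19.5 MPa (compressive)

Equilibrium of a rigid end plate with no external load gives equal and opposite internal forces ±P in the two members. Since α_{copper} > α_{nickel alloy}, heating drives the copper into compression and the nickel alloy into tension.
Compatibility of the two members (thermal + elastic change equal): (α₁ − α₂)ΔT = P·[1/(A₁E₁) + 1/(A₂E₂)].
|α₁ − α₂|·ΔT = 3.9×10⁻⁶ × 134 = 0.0005226.
1/(A₁E₁) + 1/(A₂E₂) = 1/(2300×111×10³) + 1/(650×199×10³) = 1.165×10⁻⁸ N⁻¹.
P = 0.0005226 / 1.165×10⁻⁸ = 44870 N = 44.87 kN.
σ_{copper} = P/A₁ = 44870/2300 = 19.51 MPa, compressive.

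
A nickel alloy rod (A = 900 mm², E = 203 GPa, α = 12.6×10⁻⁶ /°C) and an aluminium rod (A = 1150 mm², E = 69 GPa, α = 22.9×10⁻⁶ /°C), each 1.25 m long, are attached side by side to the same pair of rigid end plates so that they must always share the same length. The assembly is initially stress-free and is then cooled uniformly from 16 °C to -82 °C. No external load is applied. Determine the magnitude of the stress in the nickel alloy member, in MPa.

σ ≈ 62 MPa (compressive)

Equilibrium of a rigid end plate with no external load gives equal and opposite internal forces ±P in the two members. Since α_{aluminium} > α_{nickel alloy}, cooling drives the aluminium into tension and the nickel alloy into compression.
Compatibility of the two members (thermal + elastic change equal): (α₁ − α₂)ΔT = P·[1/(A₁E₁) + 1/(A₂E₂)].
|α₁ − α₂|·ΔT = 10.3×10⁻⁶ × 98 = 0.001009.
1/(A₁E₁) + 1/(A₂E₂) = 1/(900×203×10³) + 1/(1150×69×10³) = 1.808×10⁻⁸ N⁻¹.
So P = 0.001009 / 1.808×10⁻⁸ = 55.84 kN.
σ_{nickel alloy} = P/A₁ = 55840/900 = 62.05 MPa, compressive.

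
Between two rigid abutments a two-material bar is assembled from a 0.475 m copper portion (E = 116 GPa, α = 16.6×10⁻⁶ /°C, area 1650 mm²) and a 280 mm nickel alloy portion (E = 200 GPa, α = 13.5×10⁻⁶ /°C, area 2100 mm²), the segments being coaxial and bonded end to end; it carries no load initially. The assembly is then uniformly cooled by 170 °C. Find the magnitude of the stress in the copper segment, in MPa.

σ ≈ 382 MPa (tensile)

Free thermal contraction of the whole bar: Σ αᵢΔT Lᵢ = 16.6×10⁻⁶×170×475 + 13.5×10⁻⁶×170×280 = 1.983 mm.
The rigid supports impose zero overall length change; the single axial force P common to all segments must satisfy P Σ Lᵢ/(AᵢEᵢ) = δ_free.
Σ Lᵢ/(AᵢEᵢ) = 475/(1650×116×10³) + 280/(2100×200×10³) = 3.148×10⁻⁶ mm/N.
P = 1.983 / 3.148×10⁻⁶ = 629900 N = 629.9 kN, tensile.
σ_{copper} = P / A = 629900 / 1650 = 381.7 MPa.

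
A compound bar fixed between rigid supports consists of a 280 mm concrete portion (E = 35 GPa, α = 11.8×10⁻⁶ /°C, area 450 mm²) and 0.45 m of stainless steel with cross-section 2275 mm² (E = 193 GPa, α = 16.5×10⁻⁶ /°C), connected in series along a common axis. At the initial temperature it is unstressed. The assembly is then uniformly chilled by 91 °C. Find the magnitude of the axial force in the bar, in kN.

P ≈ 51.9 kN (tensile)

Free thermal contraction of the whole bar: Σ αᵢΔT Lᵢ = 11.8×10⁻⁶×91×280 + 16.5×10⁻⁶×91×450 = 0.9763 mm.
The rigid supports impose zero overall length change; the single axial force P common to all segments must satisfy P Σ Lᵢ/(AᵢEᵢ) = δ_free.
The series flexibility is Σ Lᵢ/(AᵢEᵢ) = 280/(450×35×10³) + 450/(2275×193×10³) = 1.88×10⁻⁵ mm/N.
P = 0.9763 / 1.88×10⁻⁵ = 51930 N = 51.93 kN, tensile.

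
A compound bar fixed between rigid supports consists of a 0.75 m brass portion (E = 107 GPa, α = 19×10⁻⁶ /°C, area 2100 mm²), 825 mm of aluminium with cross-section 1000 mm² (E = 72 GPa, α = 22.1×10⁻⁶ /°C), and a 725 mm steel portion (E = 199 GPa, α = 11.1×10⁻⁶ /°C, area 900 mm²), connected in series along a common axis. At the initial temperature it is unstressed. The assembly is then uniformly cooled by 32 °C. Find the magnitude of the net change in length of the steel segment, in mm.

|ΔL| ≈ 0.0211 mm

Free thermal contraction of the whole bar: Σ αᵢΔT Lᵢ = 19×10⁻⁶×32×750 + 22.1×10⁻⁶×32×825 + 11.1×10⁻⁶×32×725 = 1.297 mm.
Since the ends are fixed, an axial force P builds up, equal in every segment, with P · Σ Lᵢ/(AᵢEᵢ) = δ_free.
The series flexibility is Σ Lᵢ/(AᵢEᵢ) = 750/(2100×107×10³) + 825/(1000×72×10³) + 725/(900×199×10³) = 1.884×10⁻⁵ mm/N.
P = 1.297 / 1.884×10⁻⁵ = 68830 N = 68.83 kN, tensile.
For the steel segment, free thermal change = 11.1×10⁻⁶×32×725 = 0.2575 mm and elastic change from P = 68830×725/(900×199×10³) = 0.2786 mm; these oppose, so the net change is 0.0211 mm (segment lengthens).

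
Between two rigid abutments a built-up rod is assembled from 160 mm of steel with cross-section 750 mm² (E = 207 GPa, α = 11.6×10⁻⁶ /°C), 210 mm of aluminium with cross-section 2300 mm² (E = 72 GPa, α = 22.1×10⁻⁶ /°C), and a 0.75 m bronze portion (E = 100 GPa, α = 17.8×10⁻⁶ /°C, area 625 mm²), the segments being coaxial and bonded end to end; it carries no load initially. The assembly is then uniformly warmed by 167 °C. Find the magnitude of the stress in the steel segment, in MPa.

σ ≈ 309 MPa (compressive)

Free thermal expansion of the whole bar: Σ αᵢΔT Lᵢ = 11.6×10⁻⁶×167×160 + 22.1×10⁻⁶×167×210 + 17.8×10⁻⁶×167×750 = 3.314 mm.
The walls prevent any net length change, so an axial force P (same in every segment) develops. Compatibility: P · Σ Lᵢ/(AᵢEᵢ) = δ_free.
Σ Lᵢ/(AᵢEᵢ) = 160/(750×207×10³) + 210/(2300×72×10³) + 750/(625×100×10³) = 1.43×10⁻⁵ mm/N.
P = 3.314 / 1.43×10⁻⁵ = 231800 N = 231.8 kN, compressive.
σ_{steel} = P / A = 231800 / 750 = 309.1 MPa.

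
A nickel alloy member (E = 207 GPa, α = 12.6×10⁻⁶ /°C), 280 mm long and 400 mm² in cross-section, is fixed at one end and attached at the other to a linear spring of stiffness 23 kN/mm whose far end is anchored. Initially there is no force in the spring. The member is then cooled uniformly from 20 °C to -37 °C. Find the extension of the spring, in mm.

δ ≈ 0.187 mm

Free thermal contraction: δ_free = αΔT L = 12.6×10⁻⁶ × 57 × 280 = 0.2011 mm.
With a force P in the spring, the elastic change of the member is PL/(AE) and that of the spring is P/k; compatibility requires their sum to equal δ_free.
P [ L/(AE) + 1/k ] = δ_free → P [ 280/(400×207×10³) + 1/(23×10³) ] = 0.2011.
P = 0.2011 / 4.686×10⁻⁵ = 4291 N.
Spring extension = P/k = 4291/(23×10³) = 0.1866 mm.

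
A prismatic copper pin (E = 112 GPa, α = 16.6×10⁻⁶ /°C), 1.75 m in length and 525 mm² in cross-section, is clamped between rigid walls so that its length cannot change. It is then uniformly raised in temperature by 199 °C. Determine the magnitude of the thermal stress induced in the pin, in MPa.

Because both ends are immovable the net strain is zero, and the suppressed thermal strain is αΔT = 16.6×10⁻⁶ × 199 = 3303.4×10⁻⁶.
σ = EαΔT = 112×10³ × 16.6×10⁻⁶ × 199 = 370 MPa (compressive; the pin is trying to expand).

σ ≈ 370 MPa (compressive)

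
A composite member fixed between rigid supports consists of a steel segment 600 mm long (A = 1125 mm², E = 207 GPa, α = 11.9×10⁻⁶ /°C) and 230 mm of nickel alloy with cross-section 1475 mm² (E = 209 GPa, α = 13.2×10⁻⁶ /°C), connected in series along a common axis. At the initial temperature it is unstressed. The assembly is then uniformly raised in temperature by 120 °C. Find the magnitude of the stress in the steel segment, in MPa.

With the walls removed the bar would change length by δ_free = Σ αᵢΔT Lᵢ = 11.9×10⁻⁶×120×600 + 13.2×10⁻⁶×120×230 = 1.221 mm.
Since the ends are fixed, an axial force P builds up, equal in every segment, with P · Σ Lᵢ/(AᵢEᵢ) = δ_free.
Σ Lᵢ/(AᵢEᵢ) = 600/(1125×207×10³) + 230/(1475×209×10³) = 3.323×10⁻⁶ mm/N.
So P = 1.221 / 3.323×10⁻⁶ = 367.5 kN, compressive.
σ_{steel} = P / A = 367500 / 1125 = 326.7 MPa.

σ ≈ 327 MPa (compressive)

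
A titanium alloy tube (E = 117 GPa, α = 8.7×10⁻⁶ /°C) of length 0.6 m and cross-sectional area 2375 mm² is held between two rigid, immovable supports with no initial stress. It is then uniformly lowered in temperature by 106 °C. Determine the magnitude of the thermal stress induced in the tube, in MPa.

With length fixed, the mechanical strain must cancel the thermal strain αΔT = 8.7×10⁻⁶ × 106 = 922.2×10⁻⁶.
Hence σ = E·αΔT = 117×10³ × 922.2×10⁻⁶ = 107.9 MPa, tensile.

σ ≈ 108 MPa (tensile)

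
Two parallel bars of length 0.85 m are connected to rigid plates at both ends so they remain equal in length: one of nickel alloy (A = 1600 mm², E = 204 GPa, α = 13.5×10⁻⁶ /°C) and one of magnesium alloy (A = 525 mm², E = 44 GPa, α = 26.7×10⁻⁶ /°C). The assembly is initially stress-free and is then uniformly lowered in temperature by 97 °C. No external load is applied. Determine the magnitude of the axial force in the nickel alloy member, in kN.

Equilibrium of a rigid end plate with no external load gives equal and opposite internal forces ±P in the two members. Since α_{magnesium alloy} > α_{nickel alloy}, cooling drives the magnesium alloy into tension and the nickel alloy into compression.
Setting the final lengths equal and cancelling L: (α₁ − α₂)ΔT = P/(A₁E₁) + P/(A₂E₂).
|α₁ − α₂|·ΔT = 13.2×10⁻⁶ × 97 = 0.00128.
1/(A₁E₁) + 1/(A₂E₂) = 1/(1600×204×10³) + 1/(525×44×10³) = 4.635×10⁻⁸ N⁻¹.
So P = 0.00128 / 4.635×10⁻⁸ = 27.62 kN.

P ≈ 27.6 kN (compressive in the nickel alloy)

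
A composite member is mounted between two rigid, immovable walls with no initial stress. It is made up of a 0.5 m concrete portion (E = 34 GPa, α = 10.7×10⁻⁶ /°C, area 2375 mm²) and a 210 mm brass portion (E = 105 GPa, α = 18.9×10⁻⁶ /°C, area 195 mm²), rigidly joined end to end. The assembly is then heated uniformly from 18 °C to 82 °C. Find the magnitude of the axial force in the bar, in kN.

Free thermal expansion of the whole bar: Σ αᵢΔT Lᵢ = 10.7×10⁻⁶×64×500 + 18.9×10⁻⁶×64×210 = 0.5964 mm.
The rigid supports impose zero overall length change; the single axial force P common to all segments must satisfy P Σ Lᵢ/(AᵢEᵢ) = δ_free.
Σ Lᵢ/(AᵢEᵢ) = 500/(2375×34×10³) + 210/(195×105×10³) = 1.645×10⁻⁵ mm/N.
So P = 0.5964 / 1.645×10⁻⁵ = 36.26 kN, compressive.

P ≈ 36.3 kN (compressive)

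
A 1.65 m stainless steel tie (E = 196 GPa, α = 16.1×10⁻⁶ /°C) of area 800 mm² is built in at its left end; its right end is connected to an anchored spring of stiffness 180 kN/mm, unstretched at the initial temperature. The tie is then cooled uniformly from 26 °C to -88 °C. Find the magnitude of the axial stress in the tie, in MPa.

The unrestrained thermal change is αΔT L = 16.1×10⁻⁶ × 114 × 1650 = 3.028 mm.
Let P be the tensile force in the spring. The tie extends elastically by PL/(AE) and the spring stretches by P/k; together these equal δ_free.
P [ L/(AE) + 1/k ] = δ_free → P [ 1650/(800×196×10³) + 1/(180×10³) ] = 3.028.
P = 3.028 / 1.608×10⁻⁵ = 188400 N.
σ = P/A = 188400/800 = 235.4 MPa.

σ ≈ 235 MPa (tensile)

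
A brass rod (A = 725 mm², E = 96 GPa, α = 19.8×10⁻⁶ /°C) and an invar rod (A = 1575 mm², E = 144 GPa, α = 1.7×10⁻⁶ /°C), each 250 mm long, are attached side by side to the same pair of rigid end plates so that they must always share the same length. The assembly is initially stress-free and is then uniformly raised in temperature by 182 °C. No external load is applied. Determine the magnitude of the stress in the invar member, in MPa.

The brass has the larger α, so on heating it would change length more than the invar if both were free. The rigid plates force a common final length, so the brass is put into compression and the invar into tension, with equal and opposite forces P (no external load).
Equating the net (thermal + elastic) strains gives |α₁ − α₂|·ΔT = P·[1/(A₁E₁) + 1/(A₂E₂)].
|α₁ − α₂|·ΔT = 18.1×10⁻⁶ × 182 = 0.003294.
1/(A₁E₁) + 1/(A₂E₂) = 1/(725×96×10³) + 1/(1575×144×10³) = 1.878×10⁻⁸ N⁻¹.
So P = 0.003294 / 1.878×10⁻⁸ = 175.4 kN.
σ_{invar} = P/A₂ = 175400/1575 = 111.4 MPa, tensile.

σ ≈ 111 MPa (tensile)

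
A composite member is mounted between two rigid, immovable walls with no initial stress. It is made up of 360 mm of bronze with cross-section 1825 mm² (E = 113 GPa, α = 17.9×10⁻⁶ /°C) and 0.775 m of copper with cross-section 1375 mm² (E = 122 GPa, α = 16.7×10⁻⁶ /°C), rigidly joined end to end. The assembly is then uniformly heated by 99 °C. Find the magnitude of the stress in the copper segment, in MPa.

σ ≈ 219 MPa (compressive)

With the walls removed the bar would change length by δ_free = Σ αᵢΔT Lᵢ = 17.9×10⁻⁶×99×360 + 16.7×10⁻⁶×99×775 = 1.919 mm.
The rigid supports impose zero overall length change; the single axial force P common to all segments must satisfy P Σ Lᵢ/(AᵢEᵢ) = δ_free.
Σ Lᵢ/(AᵢEᵢ) = 360/(1825×113×10³) + 775/(1375×122×10³) = 6.366×10⁻⁶ mm/N.
So P = 1.919 / 6.366×10⁻⁶ = 301.5 kN, compressive.
σ_{copper} = P / A = 301500 / 1375 = 219.3 MPa.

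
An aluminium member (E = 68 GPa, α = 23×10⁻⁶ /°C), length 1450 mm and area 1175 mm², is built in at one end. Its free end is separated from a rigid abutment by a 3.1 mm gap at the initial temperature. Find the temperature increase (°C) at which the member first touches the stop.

The gap closes when αΔT L = 3.1 mm, since the member is still unstressed at that instant.
ΔT = 3.1 / (23×10⁻⁶ × 1450) = 92.95 °C.

ΔT ≈ 93 °C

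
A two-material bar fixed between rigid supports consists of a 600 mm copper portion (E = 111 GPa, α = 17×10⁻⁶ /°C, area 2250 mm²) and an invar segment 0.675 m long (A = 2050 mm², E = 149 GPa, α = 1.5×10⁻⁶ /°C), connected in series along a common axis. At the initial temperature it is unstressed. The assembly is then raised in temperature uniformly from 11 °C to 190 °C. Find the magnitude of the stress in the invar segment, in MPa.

σ ≈ 212 MPa (compressive)

With the walls removed the bar would change length by δ_free = Σ αᵢΔT Lᵢ = 17×10⁻⁶×179×600 + 1.5×10⁻⁶×179×675 = 2.007 mm.
The rigid supports impose zero overall length change; the single axial force P common to all segments must satisfy P Σ Lᵢ/(AᵢEᵢ) = δ_free.
The series flexibility is Σ Lᵢ/(AᵢEᵢ) = 600/(2250×111×10³) + 675/(2050×149×10³) = 4.612×10⁻⁶ mm/N.
Hence P = δ_free / Σ(L/AE) = 2.007/4.612×10⁻⁶ = 435.2 kN (compressive).
σ_{invar} = P / A = 435200 / 2050 = 212.3 MPa.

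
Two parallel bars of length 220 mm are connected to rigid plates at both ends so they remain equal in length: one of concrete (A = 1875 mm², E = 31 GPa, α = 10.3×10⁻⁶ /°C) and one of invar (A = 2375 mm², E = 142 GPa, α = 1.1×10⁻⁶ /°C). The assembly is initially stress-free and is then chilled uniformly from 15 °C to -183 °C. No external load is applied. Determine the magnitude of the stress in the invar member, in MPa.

Both members must finish at the same length. With the larger α, the concrete tends to over-contract; the plates restrain it, putting the concrete in tension and the invar in compression. With no external load the two internal forces are equal and opposite, magnitude P.
Setting the final lengths equal and cancelling L: (α₁ − α₂)ΔT = P/(A₁E₁) + P/(A₂E₂).
|α₁ − α₂|·ΔT = 9.2×10⁻⁶ × 198 = 0.001822.
1/(A₁E₁) + 1/(A₂E₂) = 1/(1875×31×10³) + 1/(2375×142×10³) = 2.017×10⁻⁸ N⁻¹.
P = 0.001822 / 2.017×10⁻⁸ = 90310 N = 90.31 kN.
σ_{invar} = P/A₂ = 90310/2375 = 38.03 MPa, compressive.

σ ≈ 38 MPa (compressive)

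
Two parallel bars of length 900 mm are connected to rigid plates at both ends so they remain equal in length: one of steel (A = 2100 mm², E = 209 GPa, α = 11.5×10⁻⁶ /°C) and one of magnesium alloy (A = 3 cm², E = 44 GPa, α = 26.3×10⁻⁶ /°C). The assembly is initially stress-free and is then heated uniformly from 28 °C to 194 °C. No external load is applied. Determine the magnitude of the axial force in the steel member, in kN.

The magnesium alloy has the larger α, so on heating it would change length more than the steel if both were free. The rigid plates force a common final length, so the magnesium alloy is put into compression and the steel into tension, with equal and opposite forces P (no external load).
Equating the net (thermal + elastic) strains gives |α₁ − α₂|·ΔT = P·[1/(A₁E₁) + 1/(A₂E₂)].
|α₁ − α₂|·ΔT = 14.8×10⁻⁶ × 166 = 0.002457.
1/(A₁E₁) + 1/(A₂E₂) = 1/(2100×209×10³) + 1/(300×44×10³) = 7.804×10⁻⁸ N⁻¹.
P = 0.002457 / 7.804×10⁻⁸ = 31480 N = 31.48 kN.

P ≈ 31.5 kN (tensile in the steel)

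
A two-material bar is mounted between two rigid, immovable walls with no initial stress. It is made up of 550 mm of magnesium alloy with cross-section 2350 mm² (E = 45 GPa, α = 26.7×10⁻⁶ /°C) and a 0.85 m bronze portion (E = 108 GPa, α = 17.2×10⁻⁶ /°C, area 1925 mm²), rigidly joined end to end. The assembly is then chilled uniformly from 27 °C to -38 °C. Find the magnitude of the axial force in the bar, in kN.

If the supports were absent, the total length change would be Σ αᵢΔT Lᵢ = 26.7×10⁻⁶×65×550 + 17.2×10⁻⁶×65×850 = 1.905 mm.
The walls prevent any net length change, so an axial force P (same in every segment) develops. Compatibility: P · Σ Lᵢ/(AᵢEᵢ) = δ_free.
Σ Lᵢ/(AᵢEᵢ) = 550/(2350×45×10³) + 850/(1925×108×10³) = 9.289×10⁻⁶ mm/N.
So P = 1.905 / 9.289×10⁻⁶ = 205.1 kN, tensile.

P ≈ 205 kN (tensile)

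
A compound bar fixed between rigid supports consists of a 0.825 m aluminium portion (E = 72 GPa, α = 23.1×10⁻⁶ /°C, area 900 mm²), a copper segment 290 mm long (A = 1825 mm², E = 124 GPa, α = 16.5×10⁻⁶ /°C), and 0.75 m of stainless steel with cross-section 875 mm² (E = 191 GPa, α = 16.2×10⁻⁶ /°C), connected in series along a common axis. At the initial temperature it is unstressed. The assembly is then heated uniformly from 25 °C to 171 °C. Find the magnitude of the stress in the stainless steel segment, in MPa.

σ ≈ 325 MPa (compressive)

Free thermal expansion of the whole bar: Σ αᵢΔT Lᵢ = 23.1×10⁻⁶×146×825 + 16.5×10⁻⁶×146×290 + 16.2×10⁻⁶×146×750 = 5.255 mm.
The rigid supports impose zero overall length change; the single axial force P common to all segments must satisfy P Σ Lᵢ/(AᵢEᵢ) = δ_free.
The series flexibility is Σ Lᵢ/(AᵢEᵢ) = 825/(900×72×10³) + 290/(1825×124×10³) + 750/(875×191×10³) = 1.85×10⁻⁵ mm/N.
So P = 5.255 / 1.85×10⁻⁵ = 284 kN, compressive.
σ_{stainless steel} = P / A = 284000 / 875 = 324.6 MPa.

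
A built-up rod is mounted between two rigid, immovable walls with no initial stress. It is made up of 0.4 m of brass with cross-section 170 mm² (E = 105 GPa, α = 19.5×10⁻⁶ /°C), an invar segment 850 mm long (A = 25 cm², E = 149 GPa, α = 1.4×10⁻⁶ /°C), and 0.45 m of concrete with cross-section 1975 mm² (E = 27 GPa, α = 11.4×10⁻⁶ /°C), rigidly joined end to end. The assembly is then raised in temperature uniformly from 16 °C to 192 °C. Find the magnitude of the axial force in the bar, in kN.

With the walls removed the bar would change length by δ_free = Σ αᵢΔT Lᵢ = 19.5×10⁻⁶×176×400 + 1.4×10⁻⁶×176×850 + 11.4×10⁻⁶×176×450 = 2.485 mm.
The walls prevent any net length change, so an axial force P (same in every segment) develops. Compatibility: P · Σ Lᵢ/(AᵢEᵢ) = δ_free.
Σ Lᵢ/(AᵢEᵢ) = 400/(170×105×10³) + 850/(2500×149×10³) + 450/(1975×27×10³) = 3.313×10⁻⁵ mm/N.
So P = 2.485 / 3.313×10⁻⁵ = 75.01 kN, compressive.

P ≈ 75 kN (compressive)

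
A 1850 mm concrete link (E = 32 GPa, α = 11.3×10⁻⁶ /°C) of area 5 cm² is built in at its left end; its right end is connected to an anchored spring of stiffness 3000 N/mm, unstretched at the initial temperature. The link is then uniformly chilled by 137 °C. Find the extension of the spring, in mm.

δ ≈ 2.13 mm

If the spring were absent the link would shorten by αΔT L = 11.3×10⁻⁶ × 137 × 1850 = 2.864 mm.
With a force P in the spring, the elastic change of the link is PL/(AE) and that of the spring is P/k; compatibility requires their sum to equal δ_free.
P [ L/(AE) + 1/k ] = δ_free → P [ 1850/(500×32×10³) + 1/(3000) ] = 2.864.
P = 2.864 / 0.000449 = 6379 N.
Spring extension = P/k = 6379/(3000) = 2.126 mm.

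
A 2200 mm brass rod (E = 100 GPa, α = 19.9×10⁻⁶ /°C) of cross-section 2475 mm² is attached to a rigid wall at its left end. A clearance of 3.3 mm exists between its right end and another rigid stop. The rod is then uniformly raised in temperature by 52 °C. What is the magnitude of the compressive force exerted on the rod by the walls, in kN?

Unrestrained expansion: δ_free = αΔT L = 19.9×10⁻⁶ × 52 × 2200 = 2.277 mm.
Since δ_free = 2.28 mm is less than the 3.3 mm gap, the rod never touches the wall. No axial force develops.

P ≈ 0 kN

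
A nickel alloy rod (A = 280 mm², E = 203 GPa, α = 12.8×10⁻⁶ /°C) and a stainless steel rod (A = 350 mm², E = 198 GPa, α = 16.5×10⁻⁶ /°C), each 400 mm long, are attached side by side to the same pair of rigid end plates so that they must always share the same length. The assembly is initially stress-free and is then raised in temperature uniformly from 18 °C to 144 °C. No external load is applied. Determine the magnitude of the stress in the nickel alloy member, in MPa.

σ ≈ 52 MPa (tensile)

The stainless steel has the larger α, so on heating it would change length more than the nickel alloy if both were free. The rigid plates force a common final length, so the stainless steel is put into compression and the nickel alloy into tension, with equal and opposite forces P (no external load).
Setting the final lengths equal and cancelling L: (α₁ − α₂)ΔT = P/(A₁E₁) + P/(A₂E₂).
|α₁ − α₂|·ΔT = 3.7×10⁻⁶ × 126 = 0.0004662.
1/(A₁E₁) + 1/(A₂E₂) = 1/(280×203×10³) + 1/(350×198×10³) = 3.202×10⁻⁸ N⁻¹.
P = 0.0004662 / 3.202×10⁻⁸ = 14560 N = 14.56 kN.
σ_{nickel alloy} = P/A₁ = 14560/280 = 51.99 MPa, tensile.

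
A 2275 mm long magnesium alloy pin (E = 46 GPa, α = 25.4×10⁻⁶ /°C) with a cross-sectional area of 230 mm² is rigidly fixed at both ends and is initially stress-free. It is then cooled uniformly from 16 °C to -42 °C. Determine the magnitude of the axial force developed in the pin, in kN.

P ≈ 15.6 kN (tensile)

With zero net strain, σ = E·αΔT = 46 GPa × 25.4×10⁻⁶ × 58 = 67.77 MPa.
Then P = σA = 67.77 × 230 mm² = 15.59 kN, tensile.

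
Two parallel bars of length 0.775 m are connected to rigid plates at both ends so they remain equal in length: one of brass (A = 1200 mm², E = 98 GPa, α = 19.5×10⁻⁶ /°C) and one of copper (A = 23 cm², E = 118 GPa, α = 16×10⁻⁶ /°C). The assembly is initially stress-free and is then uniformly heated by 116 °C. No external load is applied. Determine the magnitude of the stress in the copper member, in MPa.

Both members must finish at the same length. With the larger α, the brass tends to over-expand; the plates restrain it, putting the brass in compression and the copper in tension. With no external load the two internal forces are equal and opposite, magnitude P.
Compatibility of the two members (thermal + elastic change equal): (α₁ − α₂)ΔT = P·[1/(A₁E₁) + 1/(A₂E₂)].
|α₁ − α₂|·ΔT = 3.5×10⁻⁶ × 116 = 0.000406.
1/(A₁E₁) + 1/(A₂E₂) = 1/(1200×98×10³) + 1/(2300×118×10³) = 1.219×10⁻⁸ N⁻¹.
So P = 0.000406 / 1.219×10⁻⁸ = 33.31 kN.
σ_{copper} = P/A₂ = 33310/2300 = 14.48 MPa, tensile.

σ ≈ 14.5 MPa (tensile)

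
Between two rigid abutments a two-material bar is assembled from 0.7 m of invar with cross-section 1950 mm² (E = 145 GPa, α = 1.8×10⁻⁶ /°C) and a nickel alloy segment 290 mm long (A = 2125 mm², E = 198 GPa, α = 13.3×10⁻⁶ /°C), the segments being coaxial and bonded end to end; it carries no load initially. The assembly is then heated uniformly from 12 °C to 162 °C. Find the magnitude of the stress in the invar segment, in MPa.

σ ≈ 124 MPa (compressive)

If the supports were absent, the total length change would be Σ αᵢΔT Lᵢ = 1.8×10⁻⁶×150×700 + 13.3×10⁻⁶×150×290 = 0.7675 mm.
The rigid supports impose zero overall length change; the single axial force P common to all segments must satisfy P Σ Lᵢ/(AᵢEᵢ) = δ_free.
Σ Lᵢ/(AᵢEᵢ) = 700/(1950×145×10³) + 290/(2125×198×10³) = 3.165×10⁻⁶ mm/N.
Hence P = δ_free / Σ(L/AE) = 0.7675/3.165×10⁻⁶ = 242.5 kN (compressive).
σ_{invar} = P / A = 242500 / 1950 = 124.4 MPa.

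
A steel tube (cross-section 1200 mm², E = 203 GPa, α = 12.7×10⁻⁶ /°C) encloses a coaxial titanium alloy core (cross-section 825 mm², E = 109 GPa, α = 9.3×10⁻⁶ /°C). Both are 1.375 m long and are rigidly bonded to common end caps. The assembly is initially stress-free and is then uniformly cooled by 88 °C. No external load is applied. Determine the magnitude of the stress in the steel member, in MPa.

σ ≈ 16.4 MPa (tensile)

Both members must finish at the same length. With the larger α, the steel tends to over-contract; the plates restrain it, putting the steel in tension and the titanium alloy in compression. With no external load the two internal forces are equal and opposite, magnitude P.
Compatibility of the two members (thermal + elastic change equal): (α₁ − α₂)ΔT = P·[1/(A₁E₁) + 1/(A₂E₂)].
|α₁ − α₂|·ΔT = 3.4×10⁻⁶ × 88 = 0.0002992.
1/(A₁E₁) + 1/(A₂E₂) = 1/(1200×203×10³) + 1/(825×109×10³) = 1.523×10⁻⁸ N⁻¹.
P = 0.0002992 / 1.523×10⁻⁸ = 19650 N = 19.65 kN.
σ_{steel} = P/A₁ = 19650/1200 = 16.38 MPa, tensile.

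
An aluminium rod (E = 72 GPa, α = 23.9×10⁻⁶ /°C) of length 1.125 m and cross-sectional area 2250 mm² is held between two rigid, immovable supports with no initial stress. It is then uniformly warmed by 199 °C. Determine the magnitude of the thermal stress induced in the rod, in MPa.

σ ≈ 342 MPa (compressive)

Because both ends are immovable the net strain is zero, and the suppressed thermal strain is αΔT = 23.9×10⁻⁶ × 199 = 4756.1×10⁻⁶.
The stress required to suppress this strain is σ = Eε = 72×10³ × 4756.1×10⁻⁶ = 342.4 MPa, compressive since the rod is trying to expand.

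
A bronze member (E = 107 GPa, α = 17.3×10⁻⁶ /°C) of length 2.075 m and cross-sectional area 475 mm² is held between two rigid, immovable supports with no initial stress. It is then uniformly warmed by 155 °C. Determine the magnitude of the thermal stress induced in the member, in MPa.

σ ≈ 287 MPa (compressive)

The supports are rigid, so the total axial strain is zero. The restrained thermal strain is ε = αΔT = 17.3×10⁻⁶ × 155 = 2681.5×10⁻⁶.
The stress required to suppress this strain is σ = Eε = 107×10³ × 2681.5×10⁻⁶ = 286.9 MPa, compressive since the member is trying to expand.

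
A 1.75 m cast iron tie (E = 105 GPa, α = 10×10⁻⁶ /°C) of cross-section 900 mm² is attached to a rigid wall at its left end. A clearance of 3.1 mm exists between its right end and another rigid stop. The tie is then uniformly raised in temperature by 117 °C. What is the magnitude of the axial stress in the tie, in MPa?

σ ≈ 0 MPa

Unrestrained expansion: δ_free = αΔT L = 10×10⁻⁶ × 117 × 1750 = 2.047 mm.
This is smaller than the 3.1 mm clearance, so the tie expands freely without reaching the stop — the stress is zero.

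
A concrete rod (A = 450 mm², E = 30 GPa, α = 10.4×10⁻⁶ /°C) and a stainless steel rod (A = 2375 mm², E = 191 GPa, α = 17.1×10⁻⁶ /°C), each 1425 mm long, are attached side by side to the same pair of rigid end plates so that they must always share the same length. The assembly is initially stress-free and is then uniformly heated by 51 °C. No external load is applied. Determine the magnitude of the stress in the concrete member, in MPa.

σ ≈ 9.95 MPa (tensile)

The stainless steel has the larger α, so on heating it would change length more than the concrete if both were free. The rigid plates force a common final length, so the stainless steel is put into compression and the concrete into tension, with equal and opposite forces P (no external load).
Equating the net (thermal + elastic) strains gives |α₁ − α₂|·ΔT = P·[1/(A₁E₁) + 1/(A₂E₂)].
|α₁ − α₂|·ΔT = 6.7×10⁻⁶ × 51 = 0.0003417.
1/(A₁E₁) + 1/(A₂E₂) = 1/(450×30×10³) + 1/(2375×191×10³) = 7.628×10⁻⁸ N⁻¹.
P = 0.0003417 / 7.628×10⁻⁸ = 4480 N = 4.48 kN.
σ_{concrete} = P/A₁ = 4480/450 = 9.955 MPa, tensile.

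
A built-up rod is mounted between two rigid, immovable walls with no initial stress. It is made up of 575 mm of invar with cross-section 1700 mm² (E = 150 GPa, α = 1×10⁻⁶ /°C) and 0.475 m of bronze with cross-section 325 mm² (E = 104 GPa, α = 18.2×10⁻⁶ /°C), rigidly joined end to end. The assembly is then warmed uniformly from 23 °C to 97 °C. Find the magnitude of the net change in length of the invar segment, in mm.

Free thermal expansion of the whole bar: Σ αᵢΔT Lᵢ = 1×10⁻⁶×74×575 + 18.2×10⁻⁶×74×475 = 0.6823 mm.
Since the ends are fixed, an axial force P builds up, equal in every segment, with P · Σ Lᵢ/(AᵢEᵢ) = δ_free.
Σ Lᵢ/(AᵢEᵢ) = 575/(1700×150×10³) + 475/(325×104×10³) = 1.631×10⁻⁵ mm/N.
So P = 0.6823 / 1.631×10⁻⁵ = 41.84 kN, compressive.
For the invar segment, free thermal change = 1×10⁻⁶×74×575 = 0.04255 mm and elastic change from P = 41840×575/(1700×150×10³) = 0.09434 mm; these oppose, so the net change is 0.0518 mm (segment shortens).

|ΔL| ≈ 0.0518 mm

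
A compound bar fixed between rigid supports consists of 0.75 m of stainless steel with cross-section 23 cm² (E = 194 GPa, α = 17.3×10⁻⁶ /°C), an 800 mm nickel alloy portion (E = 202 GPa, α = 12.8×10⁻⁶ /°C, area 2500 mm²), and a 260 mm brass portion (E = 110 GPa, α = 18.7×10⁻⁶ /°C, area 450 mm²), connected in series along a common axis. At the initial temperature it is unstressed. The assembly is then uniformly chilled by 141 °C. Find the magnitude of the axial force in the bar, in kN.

Free thermal contraction of the whole bar: Σ αᵢΔT Lᵢ = 17.3×10⁻⁶×141×750 + 12.8×10⁻⁶×141×800 + 18.7×10⁻⁶×141×260 = 3.959 mm.
Since the ends are fixed, an axial force P builds up, equal in every segment, with P · Σ Lᵢ/(AᵢEᵢ) = δ_free.
Σ Lᵢ/(AᵢEᵢ) = 750/(2300×194×10³) + 800/(2500×202×10³) + 260/(450×110×10³) = 8.518×10⁻⁶ mm/N.
P = 3.959 / 8.518×10⁻⁶ = 464800 N = 464.8 kN, tensile.

P ≈ 465 kN (tensile)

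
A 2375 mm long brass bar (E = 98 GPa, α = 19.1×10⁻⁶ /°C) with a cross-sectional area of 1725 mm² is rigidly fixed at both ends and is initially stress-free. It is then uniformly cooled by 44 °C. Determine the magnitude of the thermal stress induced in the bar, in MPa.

σ ≈ 82.4 MPa (tensile)

Because both ends are immovable the net strain is zero, and the suppressed thermal strain is αΔT = 19.1×10⁻⁶ × 44 = 840.4×10⁻⁶.
Hence σ = E·αΔT = 98×10³ × 840.4×10⁻⁶ = 82.36 MPa, tensile.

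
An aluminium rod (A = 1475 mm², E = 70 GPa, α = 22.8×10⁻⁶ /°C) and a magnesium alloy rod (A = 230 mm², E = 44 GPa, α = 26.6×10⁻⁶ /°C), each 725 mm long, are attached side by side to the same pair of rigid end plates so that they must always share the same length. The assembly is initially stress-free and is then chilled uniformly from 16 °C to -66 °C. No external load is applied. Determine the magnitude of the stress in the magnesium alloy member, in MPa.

σ ≈ 12.5 MPa (tensile)

Equilibrium of a rigid end plate with no external load gives equal and opposite internal forces ±P in the two members. Since α_{magnesium alloy} > α_{aluminium}, cooling drives the magnesium alloy into tension and the aluminium into compression.
Setting the final lengths equal and cancelling L: (α₁ − α₂)ΔT = P/(A₁E₁) + P/(A₂E₂).
|α₁ − α₂|·ΔT = 3.8×10⁻⁶ × 82 = 0.0003116.
1/(A₁E₁) + 1/(A₂E₂) = 1/(1475×70×10³) + 1/(230×44×10³) = 1.085×10⁻⁷ N⁻¹.
So P = 0.0003116 / 1.085×10⁻⁷ = 2.872 kN.
σ_{magnesium alloy} = P/A₂ = 2872/230 = 12.49 MPa, tensile.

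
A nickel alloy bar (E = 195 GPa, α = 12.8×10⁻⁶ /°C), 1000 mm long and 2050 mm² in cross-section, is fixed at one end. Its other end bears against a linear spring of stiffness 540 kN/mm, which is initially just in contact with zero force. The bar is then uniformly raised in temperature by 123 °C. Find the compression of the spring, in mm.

δ ≈ 0.67 mm

The unrestrained thermal change is αΔT L = 12.8×10⁻⁶ × 123 × 1000 = 1.574 mm.
Let P be the compressive force at the spring. The bar shortens elastically by PL/(AE) and the spring compresses by P/k; together these equal δ_free.
So P = δ_free / [L/(AE) + 1/k] = 1.574 / [ 1000/(2050×195×10³) + 1/(540×10³) ].
P = 1.574 / 4.353×10⁻⁶ = 361600 N.
Spring compression = P/k = 361600/(540×10³) = 0.6697 mm.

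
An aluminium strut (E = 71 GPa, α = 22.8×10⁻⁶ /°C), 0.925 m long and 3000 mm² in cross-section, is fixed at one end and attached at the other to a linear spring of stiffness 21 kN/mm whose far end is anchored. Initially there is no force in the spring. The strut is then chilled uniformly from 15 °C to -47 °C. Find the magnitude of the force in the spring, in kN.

P ≈ 25.2 kN

If the spring were absent the strut would shorten by αΔT L = 22.8×10⁻⁶ × 62 × 925 = 1.308 mm.
With a force P in the spring, the elastic change of the strut is PL/(AE) and that of the spring is P/k; compatibility requires their sum to equal δ_free.
So P = δ_free / [L/(AE) + 1/k] = 1.308 / [ 925/(3000×71×10³) + 1/(21×10³) ].
P = 1.308 / 5.196×10⁻⁵ = 25160 N.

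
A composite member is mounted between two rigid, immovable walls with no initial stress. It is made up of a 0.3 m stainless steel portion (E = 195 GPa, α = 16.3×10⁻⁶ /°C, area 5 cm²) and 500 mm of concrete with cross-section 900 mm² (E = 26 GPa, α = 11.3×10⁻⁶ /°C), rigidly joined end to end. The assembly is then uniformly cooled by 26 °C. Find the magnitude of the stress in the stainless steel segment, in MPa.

Free thermal contraction of the whole bar: Σ αᵢΔT Lᵢ = 16.3×10⁻⁶×26×300 + 11.3×10⁻⁶×26×500 = 0.274 mm.
The walls prevent any net length change, so an axial force P (same in every segment) develops. Compatibility: P · Σ Lᵢ/(AᵢEᵢ) = δ_free.
Σ Lᵢ/(AᵢEᵢ) = 300/(500×195×10³) + 500/(900×26×10³) = 2.444×10⁻⁵ mm/N.
So P = 0.274 / 2.444×10⁻⁵ = 11.21 kN, tensile.
σ_{stainless steel} = P / A = 11210 / 500 = 22.42 MPa.

σ ≈ 22.4 MPa (tensile)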